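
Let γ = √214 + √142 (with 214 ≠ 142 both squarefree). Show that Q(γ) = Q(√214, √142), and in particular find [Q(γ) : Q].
[Q(γ) : Q] = 4 (equivalently, Q(γ) = Q(√214, √142))

Obviously Q(γ) ⊆ Q(√214, √142), and [Q(√214, √142):Q] = 4 (since 214, 142 are distinct squarefree integers > 1 with 30388 not a perfect square). To show equality we compute the minimal polynomial of γ. From γ = √214 + √142: γ^2 = 214 + 2√(30388) + 142 = 356 + 2√(30388), so γ^2 - 356 = 2√(30388); squaring, (γ^2 - 356)^2 = 4·30388, i.e. γ^4 - 712γ^2 + 126736 - 121552 = 0, i.e. γ^4 - 712γ^2 + 5184 = 0. So γ is a root of x^4 - 712x^2 + 5184. This polynomial is irreducible over Q: it has no rational root (each ±√214 ± √142 is irrational), and any factorization into two quadratics over Q would force √(30388) ∈ Q (pairing opposite roots) or √214, √142 ∈ Q (other pairings), all impossible. Hence [Q(γ):Q] = 4 = [Q(√214, √142):Q], so Q(γ) = Q(√214, √142).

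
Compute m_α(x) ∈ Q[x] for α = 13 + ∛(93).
m_α(x) = x^3 - 39x^2 + 507x - 2290

Set β = α - 13 = ∛(93), so β^3 = 93. Then (α - 13)^3 - 93 = 0, i.e. α is a root of g(x) = (x - 13)^3 - 93 = x^3 - 39x^2 + 507x - 2290. Since g(x) = h(x - 13) where h(x) = x^3 - 93, and h is irreducible over Q (because 93 is not a perfect cube, so h has no rational root, and a monic cubic with no rational root is irreducible), g is also irreducible (irreducibility is preserved under the substitution x → x - 13). Hence m_α(x) = x^3 - 39x^2 + 507x - 2290.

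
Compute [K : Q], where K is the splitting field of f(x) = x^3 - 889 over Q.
[K : Q] = 6

The roots of x^3 - 889 are ∛889, ω∛889, ω^2∛889 where ω = e^(2πi/3) is a primitive cube root of unity, so K = Q(∛889, ω). Now [Q(∛889):Q] = 3 (since 889 is not a perfect cube, x^3 - 889 is irreducible) and [Q(ω):Q] = 2. Both 2 and 3 divide [K:Q], and [K:Q] ≤ 3·2 = 6, so [K:Q] = 6. (Equivalently: Q(∛889) ⊂ R but ω ∉ R, so [K : Q(∛889)] = 2.)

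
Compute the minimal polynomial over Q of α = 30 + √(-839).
m_α(x) = x^2 - 60x + 1739

From α - 30 = √(-839), squaring gives (α - 30)^2 = -839, i.e. α^2 - 60α + 900 = -839, so α^2 - 60α + 1739 = 0. The discriminant of x^2 - 60x + 1739 is (-60)^2 - 4·(1739) = 3600 - 6956 = -3356, and 4·(-839) is not a perfect square in Q since -839 is squarefree and ≠ 1. Hence x^2 - 60x + 1739 is irreducible over Q and is the minimal polynomial of α.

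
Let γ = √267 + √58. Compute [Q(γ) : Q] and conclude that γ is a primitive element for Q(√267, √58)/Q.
[Q(γ) : Q] = 4 (equivalently, Q(γ) = Q(√267, √58))

Obviously Q(γ) ⊆ Q(√267, √58), and [Q(√267, √58):Q] = 4 (since 267, 58 are distinct squarefree integers > 1 with 15486 not a perfect square). To show equality we compute the minimal polynomial of γ. From γ = √267 + √58: γ^2 = 267 + 2√(15486) + 58 = 325 + 2√(15486), so γ^2 - 325 = 2√(15486); squaring, (γ^2 - 325)^2 = 4·15486, i.e. γ^4 - 650γ^2 + 105625 - 61944 = 0, i.e. γ^4 - 650γ^2 + 43681 = 0. So γ is a root of x^4 - 650x^2 + 43681. This polynomial is irreducible over Q: it has no rational root (each ±√267 ± √58 is irrational), and any factorization into two quadratics over Q would force √(15486) ∈ Q (pairing opposite roots) or √267, √58 ∈ Q (other pairings), all impossible. Hence [Q(γ):Q] = 4 = [Q(√267, √58):Q], so Q(γ) = Q(√267, √58).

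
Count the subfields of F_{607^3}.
F_{607^3} has 2 subfields

The subfields of F_{p^n} are exactly the fields F_{p^d} for d | n (each is the fixed field of the unique index-d subgroup of Gal(F_{p^n}/F_p) ≅ Z/nZ). The divisors of n = 3 are {1, 3}, giving 2 subfields: F_{607^1}, F_{607^3}.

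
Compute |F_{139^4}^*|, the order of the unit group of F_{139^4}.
|F_{139^4}^*| = 373301040

F_{139^4} has 139^4 = 373301041 elements; its multiplicative group consists of all nonzero elements, so |F_{139^4}^*| = 373301041 - 1 = 373301040. (It is cyclic since any finite subgroup of the multiplicative group of a field is cyclic.)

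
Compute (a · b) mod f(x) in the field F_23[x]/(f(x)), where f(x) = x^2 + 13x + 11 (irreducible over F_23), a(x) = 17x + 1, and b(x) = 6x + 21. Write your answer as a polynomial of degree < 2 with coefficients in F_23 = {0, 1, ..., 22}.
a · b ≡ 3x + 3 (mod f(x))

Multiply in F_23[x]: a(x)·b(x) = (17x + 1)·(6x + 21) = 10x^2 + 18x + 21. This has degree ≥ 2, so divide by f(x) over F_23: 10x^2 + 18x + 21 = (10)·(x^2 + 13x + 11) + (3x + 3). Hence a·b ≡ 3x + 3 (mod f). (F_23[x]/(f) is a field with 23^2 = 529 elements since f is irreducible of degree 2.)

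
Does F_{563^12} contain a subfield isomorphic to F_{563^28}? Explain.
No: F_{563^28} is not a subfield of F_{563^12}

F_{p^m} embeds in F_{p^n} iff m | n. Here 28 ∤ 12 (since 12 = 0·28 + 12 with remainder 12 ≠ 0), so F_{563^28} is not a subfield of F_{563^12}. Equivalently: if it were, the tower law would give 28 = [F_{563^28}:F_563] dividing [F_{563^12}:F_563] = 12, contradiction.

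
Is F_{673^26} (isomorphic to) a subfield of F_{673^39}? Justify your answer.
No: F_{673^26} is not a subfield of F_{673^39}

F_{p^m} embeds in F_{p^n} iff m | n. Here 26 ∤ 39 (since 39 = 1·26 + 13 with remainder 13 ≠ 0), so F_{673^26} is not a subfield of F_{673^39}. Equivalently: if it were, the tower law would give 26 = [F_{673^26}:F_673] dividing [F_{673^39}:F_673] = 39, contradiction.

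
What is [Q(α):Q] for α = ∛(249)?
[Q(α):Q] = 3

The minimal polynomial of α is x^3 - 249, irreducible over Q since 249 is not a perfect cube (so x^3 - 249 has no rational root). Hence [Q(α):Q] = deg(m_α) = 3.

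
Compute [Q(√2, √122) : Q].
[Q(√2, √122) : Q] = 4

[Q(√2):Q] = 2 (min poly x^2 - 2, irreducible since 2 is squarefree > 1). For the top step, suppose √122 ∈ Q(√2), say √122 = c + d√2 with c, d ∈ Q. Squaring: 122 = c^2 + 2d^2 + 2cd√2. Since √2 ∉ Q this forces 2cd = 0. If d = 0 then √122 = c ∈ Q, contradicting 122 squarefree > 1. If c = 0 then 122 = 2d^2, so 2·122 = (2d)^2 is a perfect square in Q — but 2·122 = 244 is not a perfect square (since 2 and 122 are distinct squarefree integers). Contradiction. Hence √122 ∉ Q(√2), so x^2 - 122 stays irreducible over Q(√2) and [Q(√2, √122) : Q(√2)] = 2. By the tower law, [Q(√2, √122) : Q] = 2 · 2 = 4.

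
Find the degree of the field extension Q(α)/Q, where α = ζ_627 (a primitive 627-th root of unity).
[Q(α):Q] = 360

The minimal polynomial of ζ_627 over Q is the 627-th cyclotomic polynomial Φ_627(x), which is irreducible over Q and has degree φ(627) = 360. Hence [Q(α):Q] = φ(627) = 360.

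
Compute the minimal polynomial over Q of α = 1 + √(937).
m_α(x) = x^2 - 2x - 936

From α - 1 = √(937), squaring gives (α - 1)^2 = 937, i.e. α^2 - 2α + 1 = 937, so α^2 - 2α - 936 = 0. The discriminant of x^2 - 2x - 936 is (-2)^2 - 4·(-936) = 4 + 3744 = 3748, and 4·(937) is not a perfect square in Q since 937 is squarefree and ≠ 1. Hence x^2 - 2x - 936 is irreducible over Q and is the minimal polynomial of α.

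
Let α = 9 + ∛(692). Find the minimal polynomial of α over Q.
m_α(x) = x^3 - 27x^2 + 243x - 1421

Set β = α - 9 = ∛(692), so β^3 = 692. Then (α - 9)^3 - 692 = 0, i.e. α is a root of g(x) = (x - 9)^3 - 692 = x^3 - 27x^2 + 243x - 1421. Since g(x) = h(x - 9) where h(x) = x^3 - 692, and h is irreducible over Q (because 692 is not a perfect cube, so h has no rational root, and a monic cubic with no rational root is irreducible), g is also irreducible (irreducibility is preserved under the substitution x → x - 9). Hence m_α(x) = x^3 - 27x^2 + 243x - 1421.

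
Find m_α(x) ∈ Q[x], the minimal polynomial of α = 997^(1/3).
m_α(x) = x^3 - 997

α satisfies α^3 = 997, so x^3 - 997 annihilates α. By the rational root test, a rational root p/q (in lowest terms) of x^3 - 997 would satisfy p^3 = 997 q^3, forcing q = 1 and p^3 = 997; but 997 is not a perfect cube, contradiction. A monic cubic over Q with no rational root is irreducible (any nontrivial factorization would include a linear factor). Hence x^3 - 997 is the minimal polynomial of α, and in particular [Q(α):Q] = 3.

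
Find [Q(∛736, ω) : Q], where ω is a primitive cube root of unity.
[Q(∛736, ω) : Q] = 6

[Q(∛736):Q] = 3 (min poly x^3 - 736, irreducible since 736 is not a perfect cube). [Q(ω):Q] = 2 (min poly x^2 + x + 1). Since Q(∛736) ⊂ R and ω ∉ R, we have ω ∉ Q(∛736), so x^2 + x + 1 remains irreducible over Q(∛736) and [Q(∛736, ω) : Q(∛736)] = 2. By the tower law, [Q(∛736, ω) : Q] = 3 · 2 = 6. (In fact Q(∛736, ω) is the splitting field of x^3 - 736 over Q.)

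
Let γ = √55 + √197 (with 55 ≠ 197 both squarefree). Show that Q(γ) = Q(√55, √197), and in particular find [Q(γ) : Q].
[Q(γ) : Q] = 4 (equivalently, Q(γ) = Q(√55, √197))

Obviously Q(γ) ⊆ Q(√55, √197), and [Q(√55, √197):Q] = 4 (since 55, 197 are distinct squarefree integers > 1 with 10835 not a perfect square). To show equality we compute the minimal polynomial of γ. From γ = √55 + √197: γ^2 = 55 + 2√(10835) + 197 = 252 + 2√(10835), so γ^2 - 252 = 2√(10835); squaring, (γ^2 - 252)^2 = 4·10835, i.e. γ^4 - 504γ^2 + 63504 - 43340 = 0, i.e. γ^4 - 504γ^2 + 20164 = 0. So γ is a root of x^4 - 504x^2 + 20164. This polynomial is irreducible over Q: it has no rational root (each ±√55 ± √197 is irrational), and any factorization into two quadratics over Q would force √(10835) ∈ Q (pairing opposite roots) or √55, √197 ∈ Q (other pairings), all impossible. Hence [Q(γ):Q] = 4 = [Q(√55, √197):Q], so Q(γ) = Q(√55, √197).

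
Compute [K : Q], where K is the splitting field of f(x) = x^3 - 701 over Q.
[K : Q] = 6

The roots of x^3 - 701 are ∛701, ω∛701, ω^2∛701 where ω = e^(2πi/3) is a primitive cube root of unity, so K = Q(∛701, ω). Now [Q(∛701):Q] = 3 (since 701 is not a perfect cube, x^3 - 701 is irreducible) and [Q(ω):Q] = 2. Both 2 and 3 divide [K:Q], and [K:Q] ≤ 3·2 = 6, so [K:Q] = 6. (Equivalently: Q(∛701) ⊂ R but ω ∉ R, so [K : Q(∛701)] = 2.)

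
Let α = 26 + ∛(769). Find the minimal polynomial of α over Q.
m_α(x) = x^3 - 78x^2 + 2028x - 18345

Set β = α - 26 = ∛(769), so β^3 = 769. Then (α - 26)^3 - 769 = 0, i.e. α is a root of g(x) = (x - 26)^3 - 769 = x^3 - 78x^2 + 2028x - 18345. Since g(x) = h(x - 26) where h(x) = x^3 - 769, and h is irreducible over Q (because 769 is not a perfect cube, so h has no rational root, and a monic cubic with no rational root is irreducible), g is also irreducible (irreducibility is preserved under the substitution x → x - 26). Hence m_α(x) = x^3 - 78x^2 + 2028x - 18345.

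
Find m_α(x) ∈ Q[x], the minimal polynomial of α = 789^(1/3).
m_α(x) = x^3 - 789

α satisfies α^3 = 789, so x^3 - 789 annihilates α. By the rational root test, a rational root p/q (in lowest terms) of x^3 - 789 would satisfy p^3 = 789 q^3, forcing q = 1 and p^3 = 789; but 789 is not a perfect cube, contradiction. A monic cubic over Q with no rational root is irreducible (any nontrivial factorization would include a linear factor). Hence x^3 - 789 is the minimal polynomial of α, and in particular [Q(α):Q] = 3.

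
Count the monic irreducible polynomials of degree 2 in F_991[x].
There are 490545 monic irreducible polynomials of degree 2 over F_991

Each element of F_{991^2} that lies in no proper subfield is a root of exactly one monic irreducible of degree 2 over F_991, and each such polynomial has 2 distinct roots in F_{991^2}. By Möbius inversion the count is N_991(2) = (1/2) Σ_{d|2} μ(2/d) · 991^d = (1/2)(μ(2)·991^1 + μ(1)·991^2) = 981090/2 = 490545.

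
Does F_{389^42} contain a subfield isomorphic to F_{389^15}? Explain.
No: F_{389^15} is not a subfield of F_{389^42}

F_{p^m} embeds in F_{p^n} iff m | n. Here 15 ∤ 42 (since 42 = 2·15 + 12 with remainder 12 ≠ 0), so F_{389^15} is not a subfield of F_{389^42}. Equivalently: if it were, the tower law would give 15 = [F_{389^15}:F_389] dividing [F_{389^42}:F_389] = 42, contradiction.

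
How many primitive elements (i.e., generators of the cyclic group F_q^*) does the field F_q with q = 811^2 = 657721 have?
There are φ(657720) = 145152 primitive elements

F_q^* is cyclic of order q - 1 = 657720. A cyclic group of order m has exactly φ(m) generators. Here m = 657720 = 2^3 · 3^4 · 5 · 7 · 29, so the number of primitive elements is φ(657720) = 145152.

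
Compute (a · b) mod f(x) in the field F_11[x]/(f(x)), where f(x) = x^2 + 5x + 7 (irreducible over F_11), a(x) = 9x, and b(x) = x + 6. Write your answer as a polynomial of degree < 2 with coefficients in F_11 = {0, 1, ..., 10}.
a · b ≡ 9x + 3 (mod f(x))

Multiply in F_11[x]: a(x)·b(x) = (9x)·(x + 6) = 9x^2 + 10x. This has degree ≥ 2, so divide by f(x) over F_11: 9x^2 + 10x = (9)·(x^2 + 5x + 7) + (9x + 3). Hence a·b ≡ 9x + 3 (mod f). (F_11[x]/(f) is a field with 11^2 = 121 elements since f is irreducible of degree 2.)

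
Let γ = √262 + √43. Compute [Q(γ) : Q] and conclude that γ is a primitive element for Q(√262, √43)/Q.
[Q(γ) : Q] = 4 (equivalently, Q(γ) = Q(√262, √43))

Obviously Q(γ) ⊆ Q(√262, √43), and [Q(√262, √43):Q] = 4 (since 262, 43 are distinct squarefree integers > 1 with 11266 not a perfect square). To show equality we compute the minimal polynomial of γ. From γ = √262 + √43: γ^2 = 262 + 2√(11266) + 43 = 305 + 2√(11266), so γ^2 - 305 = 2√(11266); squaring, (γ^2 - 305)^2 = 4·11266, i.e. γ^4 - 610γ^2 + 93025 - 45064 = 0, i.e. γ^4 - 610γ^2 + 47961 = 0. So γ is a root of x^4 - 610x^2 + 47961. This polynomial is irreducible over Q: it has no rational root (each ±√262 ± √43 is irrational), and any factorization into two quadratics over Q would force √(11266) ∈ Q (pairing opposite roots) or √262, √43 ∈ Q (other pairings), all impossible. Hence [Q(γ):Q] = 4 = [Q(√262, √43):Q], so Q(γ) = Q(√262, √43).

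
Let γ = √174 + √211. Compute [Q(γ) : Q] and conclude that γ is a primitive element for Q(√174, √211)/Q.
[Q(γ) : Q] = 4 (equivalently, Q(γ) = Q(√174, √211))

Obviously Q(γ) ⊆ Q(√174, √211), and [Q(√174, √211):Q] = 4 (since 174, 211 are distinct squarefree integers > 1 with 36714 not a perfect square). To show equality we compute the minimal polynomial of γ. From γ = √174 + √211: γ^2 = 174 + 2√(36714) + 211 = 385 + 2√(36714), so γ^2 - 385 = 2√(36714); squaring, (γ^2 - 385)^2 = 4·36714, i.e. γ^4 - 770γ^2 + 148225 - 146856 = 0, i.e. γ^4 - 770γ^2 + 1369 = 0. So γ is a root of x^4 - 770x^2 + 1369. This polynomial is irreducible over Q: it has no rational root (each ±√174 ± √211 is irrational), and any factorization into two quadratics over Q would force √(36714) ∈ Q (pairing opposite roots) or √174, √211 ∈ Q (other pairings), all impossible. Hence [Q(γ):Q] = 4 = [Q(√174, √211):Q], so Q(γ) = Q(√174, √211).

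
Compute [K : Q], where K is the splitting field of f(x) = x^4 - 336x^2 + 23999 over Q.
[K : Q] = 4

Solving the quadratic in x^2: x^2 = (336 ± √(336^2 - 4·23999))/2 = (336 ± √16900)/2 = (336 ± 130)/2, giving x^2 = 103 or x^2 = 233. So f(x) = (x^2 - 103)(x^2 - 233) and the roots of f are ±√103, ±√233. Hence the splitting field is K = Q(√103, √233). Since 103 and 233 are distinct squarefree integers > 1, their product 23999 is not a perfect square, so √233 ∉ Q(√103). By the tower law [K:Q] = [Q(√103,√233):Q(√103)] · [Q(√103):Q] = 2 · 2 = 4.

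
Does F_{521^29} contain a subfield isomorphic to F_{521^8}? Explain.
No: F_{521^8} is not a subfield of F_{521^29}

F_{p^m} embeds in F_{p^n} iff m | n. Here 8 ∤ 29 (since 29 = 3·8 + 5 with remainder 5 ≠ 0), so F_{521^8} is not a subfield of F_{521^29}. Equivalently: if it were, the tower law would give 8 = [F_{521^8}:F_521] dividing [F_{521^29}:F_521] = 29, contradiction.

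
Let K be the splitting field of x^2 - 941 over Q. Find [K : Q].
[K : Q] = 2

f(x) = x^2 - 941 factors as (x - √941)(x + √941). The splitting field is K = Q(√941). Since 941 is squarefree and > 1, it is not a perfect square, so x^2 - 941 is irreducible over Q and [Q(√941) : Q] = 2. Hence [K : Q] = 2.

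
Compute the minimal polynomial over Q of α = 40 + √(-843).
m_α(x) = x^2 - 80x + 2443

From α - 40 = √(-843), squaring gives (α - 40)^2 = -843, i.e. α^2 - 80α + 1600 = -843, so α^2 - 80α + 2443 = 0. The discriminant of x^2 - 80x + 2443 is (-80)^2 - 4·(2443) = 6400 - 9772 = -3372, and 4·(-843) is not a perfect square in Q since -843 is squarefree and ≠ 1. Hence x^2 - 80x + 2443 is irreducible over Q and is the minimal polynomial of α.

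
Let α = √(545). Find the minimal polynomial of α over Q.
m_α(x) = x^2 - 545

α satisfies α^2 - 545 = 0, so x^2 - 545 annihilates α. Since d = 545 is squarefree and ≠ 1, it is not a perfect square in Q, so x^2 - 545 has no rational root and is therefore irreducible over Q (a degree-2 polynomial over a field is irreducible iff it has no root). Hence m_α(x) = x^2 - 545.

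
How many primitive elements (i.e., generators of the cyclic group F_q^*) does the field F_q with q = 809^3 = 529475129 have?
There are φ(529475128) = 195955200 primitive elements

F_q^* is cyclic of order q - 1 = 529475128. A cyclic group of order m has exactly φ(m) generators. Here m = 529475128 = 2^3 · 7 · 13 · 19 · 101 · 379, so the number of primitive elements is φ(529475128) = 195955200.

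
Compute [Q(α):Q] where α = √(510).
[Q(α):Q] = 2

[Q(α):Q] equals the degree of the minimal polynomial of α. Here α^2 = 510 and x^2 - 510 is irreducible (d = 510 is squarefree, ≠ 1, hence not a square), so deg(m_α) = 2. Thus [Q(α):Q] = 2.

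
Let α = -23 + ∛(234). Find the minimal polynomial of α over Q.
m_α(x) = x^3 + 69x^2 + 1587x + 11933

Set β = α + 23 = ∛(234), so β^3 = 234. Then (α + 23)^3 - 234 = 0, i.e. α is a root of g(x) = (x + 23)^3 - 234 = x^3 + 69x^2 + 1587x + 11933. Since g(x) = h(x + 23) where h(x) = x^3 - 234, and h is irreducible over Q (because 234 is not a perfect cube, so h has no rational root, and a monic cubic with no rational root is irreducible), g is also irreducible (irreducibility is preserved under the substitution x → x + 23). Hence m_α(x) = x^3 + 69x^2 + 1587x + 11933.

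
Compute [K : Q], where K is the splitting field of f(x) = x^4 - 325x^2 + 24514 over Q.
[K : Q] = 4

Solving the quadratic in x^2: x^2 = (325 ± √(325^2 - 4·24514))/2 = (325 ± √7569)/2 = (325 ± 87)/2, giving x^2 = 119 or x^2 = 206. So f(x) = (x^2 - 119)(x^2 - 206) and the roots of f are ±√119, ±√206. Hence the splitting field is K = Q(√119, √206). Since 119 and 206 are distinct squarefree integers > 1, their product 24514 is not a perfect square, so √206 ∉ Q(√119). By the tower law [K:Q] = [Q(√119,√206):Q(√119)] · [Q(√119):Q] = 2 · 2 = 4.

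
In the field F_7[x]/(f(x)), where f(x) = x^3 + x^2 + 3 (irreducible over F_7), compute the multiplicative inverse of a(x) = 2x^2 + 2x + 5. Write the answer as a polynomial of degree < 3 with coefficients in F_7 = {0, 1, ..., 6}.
a(x)^(-1) ≡ 5x^2 + 4x + 5 (mod f(x))

Since f is irreducible over F_7, F_7[x]/(f) is a field and a(x) ≠ 0 has an inverse. Apply the extended Euclidean algorithm to f(x) and a(x) in F_7[x]: f(x) = (4x)·a(x) + (x + 3);  a(x) = (2x + 3)·(x + 3) + (3). The last nonzero remainder is the constant 3 = gcd(f, a) in F_7. Back-substituting through the division chain expresses 3 = s(x)·a(x) + t(x)·f(x) with s(x) ≡ x^2 + 5x + 1 (mod f), so (x^2 + 5x + 1)·a(x) ≡ 3 (mod f). Multiplying by 3^(-1) ≡ 5 in F_7 gives a(x)^(-1) ≡ 5·(x^2 + 5x + 1) ≡ 5x^2 + 4x + 5 (mod f). Check: (2x^2 + 2x + 5)·(5x^2 + 4x + 5) = 3x^4 + 4x^3 + x^2 + 2x + 4 ≡ 1 (mod x^3 + x^2 + 3).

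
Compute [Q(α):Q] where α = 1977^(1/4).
[Q(α):Q] = 4

α is a root of x^4 - 1977. By Eisenstein's criterion at the prime p = 3 (which divides the constant term 1977 but p^2 = 9 does not, since 1977 is squarefree), x^4 - 1977 is irreducible over Q. Hence [Q(α):Q] = 4.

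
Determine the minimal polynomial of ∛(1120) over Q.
m_α(x) = x^3 - 1120

α satisfies α^3 = 1120, so x^3 - 1120 annihilates α. By the rational root test, a rational root p/q (in lowest terms) of x^3 - 1120 would satisfy p^3 = 1120 q^3, forcing q = 1 and p^3 = 1120; but 1120 is not a perfect cube, contradiction. A monic cubic over Q with no rational root is irreducible (any nontrivial factorization would include a linear factor). Hence x^3 - 1120 is the minimal polynomial of α, and in particular [Q(α):Q] = 3.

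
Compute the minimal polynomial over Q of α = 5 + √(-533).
m_α(x) = x^2 - 10x + 558

From α - 5 = √(-533), squaring gives (α - 5)^2 = -533, i.e. α^2 - 10α + 25 = -533, so α^2 - 10α + 558 = 0. The discriminant of x^2 - 10x + 558 is (-10)^2 - 4·(558) = 100 - 2232 = -2132, and 4·(-533) is not a perfect square in Q since -533 is squarefree and ≠ 1. Hence x^2 - 10x + 558 is irreducible over Q and is the minimal polynomial of α.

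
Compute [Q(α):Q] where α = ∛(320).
[Q(α):Q] = 3

The minimal polynomial of α is x^3 - 320, irreducible over Q since 320 is not a perfect cube (so x^3 - 320 has no rational root). Hence [Q(α):Q] = deg(m_α) = 3.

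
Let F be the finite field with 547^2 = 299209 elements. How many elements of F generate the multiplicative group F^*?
There are φ(299208) = 78336 primitive elements

F_q^* is cyclic of order q - 1 = 299208. A cyclic group of order m has exactly φ(m) generators. Here m = 299208 = 2^3 · 3 · 7 · 13 · 137, so the number of primitive elements is φ(299208) = 78336.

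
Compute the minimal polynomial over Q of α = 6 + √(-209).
m_α(x) = x^2 - 12x + 245

From α - 6 = √(-209), squaring gives (α - 6)^2 = -209, i.e. α^2 - 12α + 36 = -209, so α^2 - 12α + 245 = 0. The discriminant of x^2 - 12x + 245 is (-12)^2 - 4·(245) = 144 - 980 = -836, and 4·(-209) is not a perfect square in Q since -209 is squarefree and ≠ 1. Hence x^2 - 12x + 245 is irreducible over Q and is the minimal polynomial of α.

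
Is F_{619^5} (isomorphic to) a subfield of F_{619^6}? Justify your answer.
No: F_{619^5} is not a subfield of F_{619^6}

F_{p^m} embeds in F_{p^n} iff m | n. Here 5 ∤ 6 (since 6 = 1·5 + 1 with remainder 1 ≠ 0), so F_{619^5} is not a subfield of F_{619^6}. Equivalently: if it were, the tower law would give 5 = [F_{619^5}:F_619] dividing [F_{619^6}:F_619] = 6, contradiction.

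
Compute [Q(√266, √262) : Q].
[Q(√266, √262) : Q] = 4

[Q(√266):Q] = 2 (min poly x^2 - 266, irreducible since 266 is squarefree > 1). For the top step, suppose √262 ∈ Q(√266), say √262 = c + d√266 with c, d ∈ Q. Squaring: 262 = c^2 + 266d^2 + 2cd√266. Since √266 ∉ Q this forces 2cd = 0. If d = 0 then √262 = c ∈ Q, contradicting 262 squarefree > 1. If c = 0 then 262 = 266d^2, so 266·262 = (266d)^2 is a perfect square in Q — but 266·262 = 69692 is not a perfect square (since 266 and 262 are distinct squarefree integers). Contradiction. Hence √262 ∉ Q(√266), so x^2 - 262 stays irreducible over Q(√266) and [Q(√266, √262) : Q(√266)] = 2. By the tower law, [Q(√266, √262) : Q] = 2 · 2 = 4.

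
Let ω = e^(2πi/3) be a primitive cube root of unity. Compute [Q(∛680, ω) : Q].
[Q(∛680, ω) : Q] = 6

[Q(∛680):Q] = 3 (min poly x^3 - 680, irreducible since 680 is not a perfect cube). [Q(ω):Q] = 2 (min poly x^2 + x + 1). Since Q(∛680) ⊂ R and ω ∉ R, we have ω ∉ Q(∛680), so x^2 + x + 1 remains irreducible over Q(∛680) and [Q(∛680, ω) : Q(∛680)] = 2. By the tower law, [Q(∛680, ω) : Q] = 3 · 2 = 6. (In fact Q(∛680, ω) is the splitting field of x^3 - 680 over Q.)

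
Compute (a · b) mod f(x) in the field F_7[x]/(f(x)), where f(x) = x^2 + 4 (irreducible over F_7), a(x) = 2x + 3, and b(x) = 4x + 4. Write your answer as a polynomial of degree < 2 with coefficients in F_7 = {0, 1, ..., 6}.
a · b ≡ 6x + 1 (mod f(x))

Multiply in F_7[x]: a(x)·b(x) = (2x + 3)·(4x + 4) = x^2 + 6x + 5. This has degree ≥ 2, so divide by f(x) over F_7: x^2 + 6x + 5 = (1)·(x^2 + 4) + (6x + 1). Hence a·b ≡ 6x + 1 (mod f). (F_7[x]/(f) is a field with 7^2 = 49 elements since f is irreducible of degree 2.)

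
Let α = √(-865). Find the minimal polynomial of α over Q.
m_α(x) = x^2 + 865

α satisfies α^2 + 865 = 0, so x^2 + 865 annihilates α. Since d = -865 is squarefree and ≠ 1, it is not a perfect square in Q, so x^2 + 865 has no rational root and is therefore irreducible over Q (a degree-2 polynomial over a field is irreducible iff it has no root). Hence m_α(x) = x^2 + 865.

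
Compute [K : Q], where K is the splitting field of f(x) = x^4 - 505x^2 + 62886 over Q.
[K : Q] = 4

Solving the quadratic in x^2: x^2 = (505 ± √(505^2 - 4·62886))/2 = (505 ± √3481)/2 = (505 ± 59)/2, giving x^2 = 223 or x^2 = 282. So f(x) = (x^2 - 223)(x^2 - 282) and the roots of f are ±√223, ±√282. Hence the splitting field is K = Q(√223, √282). Since 223 and 282 are distinct squarefree integers > 1, their product 62886 is not a perfect square, so √282 ∉ Q(√223). By the tower law [K:Q] = [Q(√223,√282):Q(√223)] · [Q(√223):Q] = 2 · 2 = 4.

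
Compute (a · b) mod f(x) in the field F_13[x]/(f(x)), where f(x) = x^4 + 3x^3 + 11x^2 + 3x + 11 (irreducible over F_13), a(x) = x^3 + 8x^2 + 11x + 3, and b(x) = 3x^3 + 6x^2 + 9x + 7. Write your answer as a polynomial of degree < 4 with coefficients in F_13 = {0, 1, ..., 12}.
a · b ≡ 10x^3 + 8x + 9 (mod f(x))

Multiply in F_13[x]: a(x)·b(x) = (x^3 + 8x^2 + 11x + 3)·(3x^3 + 6x^2 + 9x + 7) = 3x^6 + 4x^5 + 12x^4 + 11x^3 + 4x^2 + 8. This has degree ≥ 4, so divide by f(x) over F_13: 3x^6 + 4x^5 + 12x^4 + 11x^3 + 4x^2 + 8 = (3x^2 + 8x + 7)·(x^4 + 3x^3 + 11x^2 + 3x + 11) + (10x^3 + 8x + 9). Hence a·b ≡ 10x^3 + 8x + 9 (mod f). (F_13[x]/(f) is a field with 13^4 = 28561 elements since f is irreducible of degree 4.)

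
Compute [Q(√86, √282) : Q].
[Q(√86, √282) : Q] = 4

[Q(√86):Q] = 2 (min poly x^2 - 86, irreducible since 86 is squarefree > 1). For the top step, suppose √282 ∈ Q(√86), say √282 = c + d√86 with c, d ∈ Q. Squaring: 282 = c^2 + 86d^2 + 2cd√86. Since √86 ∉ Q this forces 2cd = 0. If d = 0 then √282 = c ∈ Q, contradicting 282 squarefree > 1. If c = 0 then 282 = 86d^2, so 86·282 = (86d)^2 is a perfect square in Q — but 86·282 = 24252 is not a perfect square (since 86 and 282 are distinct squarefree integers). Contradiction. Hence √282 ∉ Q(√86), so x^2 - 282 stays irreducible over Q(√86) and [Q(√86, √282) : Q(√86)] = 2. By the tower law, [Q(√86, √282) : Q] = 2 · 2 = 4.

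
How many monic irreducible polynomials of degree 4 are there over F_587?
There are 29681862798 monic irreducible polynomials of degree 4 over F_587

Each element of F_{587^4} that lies in no proper subfield is a root of exactly one monic irreducible of degree 4 over F_587, and each such polynomial has 4 distinct roots in F_{587^4}. By Möbius inversion the count is N_587(4) = (1/4) Σ_{d|4} μ(4/d) · 587^d = (1/4)(μ(4)·587^1 + μ(2)·587^2 + μ(1)·587^4) = 118727451192/4 = 29681862798.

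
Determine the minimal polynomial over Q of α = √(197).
m_α(x) = x^2 - 197

α satisfies α^2 - 197 = 0, so x^2 - 197 annihilates α. Since d = 197 is squarefree and ≠ 1, it is not a perfect square in Q, so x^2 - 197 has no rational root and is therefore irreducible over Q (a degree-2 polynomial over a field is irreducible iff it has no root). Hence m_α(x) = x^2 - 197.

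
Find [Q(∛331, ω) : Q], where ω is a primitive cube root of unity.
[Q(∛331, ω) : Q] = 6

[Q(∛331):Q] = 3 (min poly x^3 - 331, irreducible since 331 is not a perfect cube). [Q(ω):Q] = 2 (min poly x^2 + x + 1). Since Q(∛331) ⊂ R and ω ∉ R, we have ω ∉ Q(∛331), so x^2 + x + 1 remains irreducible over Q(∛331) and [Q(∛331, ω) : Q(∛331)] = 2. By the tower law, [Q(∛331, ω) : Q] = 3 · 2 = 6. (In fact Q(∛331, ω) is the splitting field of x^3 - 331 over Q.)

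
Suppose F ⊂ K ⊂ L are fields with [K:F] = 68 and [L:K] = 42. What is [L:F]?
[L:F] = 2856

The tower law says that for any tower of field extensions F ⊂ K ⊂ L with finite degrees, [L:F] = [L:K] · [K:F]. Here this gives [L:F] = 42 · 68 = 2856.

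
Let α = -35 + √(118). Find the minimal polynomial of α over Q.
m_α(x) = x^2 + 70x + 1107

From α + 35 = √(118), squaring gives (α + 35)^2 = 118, i.e. α^2 + 70α + 1225 = 118, so α^2 + 70α + 1107 = 0. The discriminant of x^2 + 70x + 1107 is (70)^2 - 4·(1107) = 4900 - 4428 = 472, and 4·(118) is not a perfect square in Q since 118 is squarefree and ≠ 1. Hence x^2 + 70x + 1107 is irreducible over Q and is the minimal polynomial of α.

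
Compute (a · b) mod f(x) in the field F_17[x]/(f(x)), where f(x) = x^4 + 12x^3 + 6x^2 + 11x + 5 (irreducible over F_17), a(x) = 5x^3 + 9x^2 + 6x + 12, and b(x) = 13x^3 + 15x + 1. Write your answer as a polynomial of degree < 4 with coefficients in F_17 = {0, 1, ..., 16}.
a · b ≡ 11x^3 + 6x^2 + 5x + 7 (mod f(x))

Multiply in F_17[x]: a(x)·b(x) = (5x^3 + 9x^2 + 6x + 12)·(13x^3 + 15x + 1) = 14x^6 + 15x^5 + 7x^3 + 14x^2 + 16x + 12. This has degree ≥ 4, so divide by f(x) over F_17: 14x^6 + 15x^5 + 7x^3 + 14x^2 + 16x + 12 = (14x^2 + 1)·(x^4 + 12x^3 + 6x^2 + 11x + 5) + (11x^3 + 6x^2 + 5x + 7). Hence a·b ≡ 11x^3 + 6x^2 + 5x + 7 (mod f). (F_17[x]/(f) is a field with 17^4 = 83521 elements since f is irreducible of degree 4.)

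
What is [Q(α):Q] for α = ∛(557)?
[Q(α):Q] = 3

The minimal polynomial of α is x^3 - 557, irreducible over Q since 557 is not a perfect cube (so x^3 - 557 has no rational root). Hence [Q(α):Q] = deg(m_α) = 3.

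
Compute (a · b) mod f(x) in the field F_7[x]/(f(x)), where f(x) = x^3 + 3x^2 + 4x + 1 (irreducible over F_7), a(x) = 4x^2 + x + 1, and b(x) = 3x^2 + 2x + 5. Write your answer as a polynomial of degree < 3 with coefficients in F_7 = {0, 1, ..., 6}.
a · b ≡ 3x^2 + 4x + 2 (mod f(x))

Multiply in F_7[x]: a(x)·b(x) = (4x^2 + x + 1)·(3x^2 + 2x + 5) = 5x^4 + 4x^3 + 4x^2 + 5. This has degree ≥ 3, so divide by f(x) over F_7: 5x^4 + 4x^3 + 4x^2 + 5 = (5x + 3)·(x^3 + 3x^2 + 4x + 1) + (3x^2 + 4x + 2). Hence a·b ≡ 3x^2 + 4x + 2 (mod f). (F_7[x]/(f) is a field with 7^3 = 343 elements since f is irreducible of degree 3.)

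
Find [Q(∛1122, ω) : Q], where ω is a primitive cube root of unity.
[Q(∛1122, ω) : Q] = 6

[Q(∛1122):Q] = 3 (min poly x^3 - 1122, irreducible since 1122 is not a perfect cube). [Q(ω):Q] = 2 (min poly x^2 + x + 1). Since Q(∛1122) ⊂ R and ω ∉ R, we have ω ∉ Q(∛1122), so x^2 + x + 1 remains irreducible over Q(∛1122) and [Q(∛1122, ω) : Q(∛1122)] = 2. By the tower law, [Q(∛1122, ω) : Q] = 3 · 2 = 6. (In fact Q(∛1122, ω) is the splitting field of x^3 - 1122 over Q.)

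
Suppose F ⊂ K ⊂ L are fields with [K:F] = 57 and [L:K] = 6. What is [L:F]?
[L:F] = 342

The tower law says that for any tower of field extensions F ⊂ K ⊂ L with finite degrees, [L:F] = [L:K] · [K:F]. Here this gives [L:F] = 6 · 57 = 342.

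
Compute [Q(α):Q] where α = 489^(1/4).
[Q(α):Q] = 4

α is a root of x^4 - 489. By Eisenstein's criterion at the prime p = 3 (which divides the constant term 489 but p^2 = 9 does not, since 489 is squarefree), x^4 - 489 is irreducible over Q. Hence [Q(α):Q] = 4.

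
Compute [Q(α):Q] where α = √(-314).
[Q(α):Q] = 2

[Q(α):Q] equals the degree of the minimal polynomial of α. Here α^2 = -314 and x^2 + 314 is irreducible (d = -314 is squarefree, ≠ 1, hence not a square), so deg(m_α) = 2. Thus [Q(α):Q] = 2.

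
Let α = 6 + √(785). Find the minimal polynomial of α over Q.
m_α(x) = x^2 - 12x - 749

From α - 6 = √(785), squaring gives (α - 6)^2 = 785, i.e. α^2 - 12α + 36 = 785, so α^2 - 12α - 749 = 0. The discriminant of x^2 - 12x - 749 is (-12)^2 - 4·(-749) = 144 + 2996 = 3140, and 4·(785) is not a perfect square in Q since 785 is squarefree and ≠ 1. Hence x^2 - 12x - 749 is irreducible over Q and is the minimal polynomial of α.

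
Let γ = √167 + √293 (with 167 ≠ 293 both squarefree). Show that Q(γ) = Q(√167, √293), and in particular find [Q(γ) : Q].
[Q(γ) : Q] = 4 (equivalently, Q(γ) = Q(√167, √293))

Obviously Q(γ) ⊆ Q(√167, √293), and [Q(√167, √293):Q] = 4 (since 167, 293 are distinct squarefree integers > 1 with 48931 not a perfect square). To show equality we compute the minimal polynomial of γ. From γ = √167 + √293: γ^2 = 167 + 2√(48931) + 293 = 460 + 2√(48931), so γ^2 - 460 = 2√(48931); squaring, (γ^2 - 460)^2 = 4·48931, i.e. γ^4 - 920γ^2 + 211600 - 195724 = 0, i.e. γ^4 - 920γ^2 + 15876 = 0. So γ is a root of x^4 - 920x^2 + 15876. This polynomial is irreducible over Q: it has no rational root (each ±√167 ± √293 is irrational), and any factorization into two quadratics over Q would force √(48931) ∈ Q (pairing opposite roots) or √167, √293 ∈ Q (other pairings), all impossible. Hence [Q(γ):Q] = 4 = [Q(√167, √293):Q], so Q(γ) = Q(√167, √293).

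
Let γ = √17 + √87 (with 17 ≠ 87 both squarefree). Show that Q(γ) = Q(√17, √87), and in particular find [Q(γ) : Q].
[Q(γ) : Q] = 4 (equivalently, Q(γ) = Q(√17, √87))

Obviously Q(γ) ⊆ Q(√17, √87), and [Q(√17, √87):Q] = 4 (since 17, 87 are distinct squarefree integers > 1 with 1479 not a perfect square). To show equality we compute the minimal polynomial of γ. From γ = √17 + √87: γ^2 = 17 + 2√(1479) + 87 = 104 + 2√(1479), so γ^2 - 104 = 2√(1479); squaring, (γ^2 - 104)^2 = 4·1479, i.e. γ^4 - 208γ^2 + 10816 - 5916 = 0, i.e. γ^4 - 208γ^2 + 4900 = 0. So γ is a root of x^4 - 208x^2 + 4900. This polynomial is irreducible over Q: it has no rational root (each ±√17 ± √87 is irrational), and any factorization into two quadratics over Q would force √(1479) ∈ Q (pairing opposite roots) or √17, √87 ∈ Q (other pairings), all impossible. Hence [Q(γ):Q] = 4 = [Q(√17, √87):Q], so Q(γ) = Q(√17, √87).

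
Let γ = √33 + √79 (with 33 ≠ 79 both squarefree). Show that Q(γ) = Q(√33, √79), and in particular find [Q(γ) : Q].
[Q(γ) : Q] = 4 (equivalently, Q(γ) = Q(√33, √79))

Obviously Q(γ) ⊆ Q(√33, √79), and [Q(√33, √79):Q] = 4 (since 33, 79 are distinct squarefree integers > 1 with 2607 not a perfect square). To show equality we compute the minimal polynomial of γ. From γ = √33 + √79: γ^2 = 33 + 2√(2607) + 79 = 112 + 2√(2607), so γ^2 - 112 = 2√(2607); squaring, (γ^2 - 112)^2 = 4·2607, i.e. γ^4 - 224γ^2 + 12544 - 10428 = 0, i.e. γ^4 - 224γ^2 + 2116 = 0. So γ is a root of x^4 - 224x^2 + 2116. This polynomial is irreducible over Q: it has no rational root (each ±√33 ± √79 is irrational), and any factorization into two quadratics over Q would force √(2607) ∈ Q (pairing opposite roots) or √33, √79 ∈ Q (other pairings), all impossible. Hence [Q(γ):Q] = 4 = [Q(√33, √79):Q], so Q(γ) = Q(√33, √79).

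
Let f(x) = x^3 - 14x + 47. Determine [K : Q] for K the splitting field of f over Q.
[K : Q] = 6

By the rational root test, any rational root of the monic integer polynomial f(x) = x^3 - 14x + 47 must be an integer dividing the constant term 47, i.e. one of ±{1, 47}. Evaluating: f(1) = 34, f(-1) = 60, f(47) = 103212, f(-47) = -103118; none is 0, so f has no rational root and is therefore irreducible over Q (a cubic with no linear factor over a field is irreducible). For an irreducible cubic, the Galois group is A_3 or S_3 according as the discriminant disc(f) = -4a^3 - 27b^2 = -4·(-14)^3 - 27·(47)^2 = -48667 is or is not a square in Q. Here disc(f) = -48667 is not a perfect square in Q, so the Galois group of f over Q is not contained in A_3 and must be all of S_3. The splitting field has degree |S_3| = 6 over Q, so [K : Q] = 6.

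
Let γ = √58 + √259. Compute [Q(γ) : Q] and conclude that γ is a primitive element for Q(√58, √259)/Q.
[Q(γ) : Q] = 4 (equivalently, Q(γ) = Q(√58, √259))

Obviously Q(γ) ⊆ Q(√58, √259), and [Q(√58, √259):Q] = 4 (since 58, 259 are distinct squarefree integers > 1 with 15022 not a perfect square). To show equality we compute the minimal polynomial of γ. From γ = √58 + √259: γ^2 = 58 + 2√(15022) + 259 = 317 + 2√(15022), so γ^2 - 317 = 2√(15022); squaring, (γ^2 - 317)^2 = 4·15022, i.e. γ^4 - 634γ^2 + 100489 - 60088 = 0, i.e. γ^4 - 634γ^2 + 40401 = 0. So γ is a root of x^4 - 634x^2 + 40401. This polynomial is irreducible over Q: it has no rational root (each ±√58 ± √259 is irrational), and any factorization into two quadratics over Q would force √(15022) ∈ Q (pairing opposite roots) or √58, √259 ∈ Q (other pairings), all impossible. Hence [Q(γ):Q] = 4 = [Q(√58, √259):Q], so Q(γ) = Q(√58, √259).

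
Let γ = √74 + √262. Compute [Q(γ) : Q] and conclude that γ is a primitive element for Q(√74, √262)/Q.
[Q(γ) : Q] = 4 (equivalently, Q(γ) = Q(√74, √262))

Obviously Q(γ) ⊆ Q(√74, √262), and [Q(√74, √262):Q] = 4 (since 74, 262 are distinct squarefree integers > 1 with 19388 not a perfect square). To show equality we compute the minimal polynomial of γ. From γ = √74 + √262: γ^2 = 74 + 2√(19388) + 262 = 336 + 2√(19388), so γ^2 - 336 = 2√(19388); squaring, (γ^2 - 336)^2 = 4·19388, i.e. γ^4 - 672γ^2 + 112896 - 77552 = 0, i.e. γ^4 - 672γ^2 + 35344 = 0. So γ is a root of x^4 - 672x^2 + 35344. This polynomial is irreducible over Q: it has no rational root (each ±√74 ± √262 is irrational), and any factorization into two quadratics over Q would force √(19388) ∈ Q (pairing opposite roots) or √74, √262 ∈ Q (other pairings), all impossible. Hence [Q(γ):Q] = 4 = [Q(√74, √262):Q], so Q(γ) = Q(√74, √262).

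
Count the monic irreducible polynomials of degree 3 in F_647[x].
There are 90279792 monic irreducible polynomials of degree 3 over F_647

Each element of F_{647^3} that lies in no proper subfield is a root of exactly one monic irreducible of degree 3 over F_647, and each such polynomial has 3 distinct roots in F_{647^3}. By Möbius inversion the count is N_647(3) = (1/3) Σ_{d|3} μ(3/d) · 647^d = (1/3)(μ(3)·647^1 + μ(1)·647^3) = 270839376/3 = 90279792.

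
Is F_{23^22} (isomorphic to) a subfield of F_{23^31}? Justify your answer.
No: F_{23^22} is not a subfield of F_{23^31}

F_{p^m} embeds in F_{p^n} iff m | n. Here 22 ∤ 31 (since 31 = 1·22 + 9 with remainder 9 ≠ 0), so F_{23^22} is not a subfield of F_{23^31}. Equivalently: if it were, the tower law would give 22 = [F_{23^22}:F_23] dividing [F_{23^31}:F_23] = 31, contradiction.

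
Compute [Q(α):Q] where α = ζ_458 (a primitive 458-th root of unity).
[Q(α):Q] = 228

The minimal polynomial of ζ_458 over Q is the 458-th cyclotomic polynomial Φ_458(x), which is irreducible over Q and has degree φ(458) = 228. Hence [Q(α):Q] = φ(458) = 228.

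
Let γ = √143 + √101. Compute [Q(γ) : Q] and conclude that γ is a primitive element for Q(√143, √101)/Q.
[Q(γ) : Q] = 4 (equivalently, Q(γ) = Q(√143, √101))

Obviously Q(γ) ⊆ Q(√143, √101), and [Q(√143, √101):Q] = 4 (since 143, 101 are distinct squarefree integers > 1 with 14443 not a perfect square). To show equality we compute the minimal polynomial of γ. From γ = √143 + √101: γ^2 = 143 + 2√(14443) + 101 = 244 + 2√(14443), so γ^2 - 244 = 2√(14443); squaring, (γ^2 - 244)^2 = 4·14443, i.e. γ^4 - 488γ^2 + 59536 - 57772 = 0, i.e. γ^4 - 488γ^2 + 1764 = 0. So γ is a root of x^4 - 488x^2 + 1764. This polynomial is irreducible over Q: it has no rational root (each ±√143 ± √101 is irrational), and any factorization into two quadratics over Q would force √(14443) ∈ Q (pairing opposite roots) or √143, √101 ∈ Q (other pairings), all impossible. Hence [Q(γ):Q] = 4 = [Q(√143, √101):Q], so Q(γ) = Q(√143, √101).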